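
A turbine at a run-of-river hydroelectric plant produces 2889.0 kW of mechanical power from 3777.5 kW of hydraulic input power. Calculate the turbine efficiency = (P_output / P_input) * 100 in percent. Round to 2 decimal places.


Turbine efficiency = (output power / input power) * 100
eta = (2889.0 / 3777.5) * 100
eta = 76.48%

76.48


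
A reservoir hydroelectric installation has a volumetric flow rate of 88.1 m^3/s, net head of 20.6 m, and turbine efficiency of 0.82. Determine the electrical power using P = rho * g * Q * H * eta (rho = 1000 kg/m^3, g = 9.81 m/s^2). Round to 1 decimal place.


Apply the hydropower formula P = rho * g * Q * H * eta
rho * g = 1000 * 9.81 = 9810.0
P = 9810.0 * 88.1 * 20.6 * 0.82
P = 14599096.8 W

14599096.8


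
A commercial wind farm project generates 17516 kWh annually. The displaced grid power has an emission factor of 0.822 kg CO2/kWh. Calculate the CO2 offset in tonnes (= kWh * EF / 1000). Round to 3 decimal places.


CO2 offset in kg = generation * emission_factor
CO2 offset = 17516 * 0.822 = 14398.15 kg
Convert to tonnes:
  CO2 offset = 14398.15 / 1000 = 14.398 tonnes

14.398


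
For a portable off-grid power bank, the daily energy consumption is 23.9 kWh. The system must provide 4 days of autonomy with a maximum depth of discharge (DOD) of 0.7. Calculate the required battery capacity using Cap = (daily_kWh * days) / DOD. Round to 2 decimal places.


Total energy needed = daily * days = 23.9 * 4 = 95.6 kWh
Account for depth of discharge:
  Cap = total_energy / DOD = 95.6 / 0.7
  Cap = 136.57 kWh

136.57


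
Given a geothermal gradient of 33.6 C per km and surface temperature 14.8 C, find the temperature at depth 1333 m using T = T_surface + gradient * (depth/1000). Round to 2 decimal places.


Convert depth to km: 1333 / 1000 = 1.333 km
Temperature increase = gradient * depth_km = 33.6 * 1.333 = 44.79 C
Temperature at depth = T_surface + delta_T = 14.8 + 44.79
T = 59.59 C

59.59


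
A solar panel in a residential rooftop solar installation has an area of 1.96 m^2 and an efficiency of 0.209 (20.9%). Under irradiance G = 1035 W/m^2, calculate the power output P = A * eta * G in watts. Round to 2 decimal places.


Use the solar power formula P = A * eta * G.
Given: A = 1.96 m^2, eta = 0.209, G = 1035 W/m^2
P = 1.96 * 0.209 * 1035
P = 423.98 W

423.98


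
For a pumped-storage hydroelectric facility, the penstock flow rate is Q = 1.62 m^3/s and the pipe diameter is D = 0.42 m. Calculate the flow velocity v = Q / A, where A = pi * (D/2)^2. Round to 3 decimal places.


Compute pipe cross-sectional area:
  A = pi * (D/2)^2 = pi * (0.42/2)^2 = 0.1385 m^2
Calculate velocity:
  v = Q / A = 1.62 / 0.1385
  v = 11.693 m/s

11.693


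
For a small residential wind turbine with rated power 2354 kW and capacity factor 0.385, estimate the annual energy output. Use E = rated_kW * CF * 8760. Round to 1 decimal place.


Annual energy = rated_kW * capacity_factor * hours_per_year
Given: P_rated = 2354 kW, CF = 0.385, hours = 8760
E = 2354 * 0.385 * 8760
E = 7939100.4 kWh

7939100.4


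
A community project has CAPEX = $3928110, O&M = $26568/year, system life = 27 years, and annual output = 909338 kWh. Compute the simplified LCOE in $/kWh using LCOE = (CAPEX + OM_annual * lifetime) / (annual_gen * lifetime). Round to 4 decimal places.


Total cost = CAPEX + OM * lifetime = 3928110 + 26568 * 27 = 3928110 + 717336 = 4645446
Total generation = annual * lifetime = 909338 * 27 = 24552126 kWh
LCOE = 4645446 / 24552126
LCOE = 0.1892 $/kWh

0.1892


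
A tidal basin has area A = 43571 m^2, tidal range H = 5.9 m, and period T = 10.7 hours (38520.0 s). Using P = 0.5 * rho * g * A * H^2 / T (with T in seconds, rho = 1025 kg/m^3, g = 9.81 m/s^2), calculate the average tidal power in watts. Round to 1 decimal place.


Convert period to seconds: T = 10.7 * 3600 = 38520.0 s
H^2 = 5.9^2 = 34.81
P = 0.5 * rho * g * A * H^2 / T
P = 0.5 * 1025 * 9.81 * 43571 * 34.81 / 38520.0
P = 197960.3 W

197960.3


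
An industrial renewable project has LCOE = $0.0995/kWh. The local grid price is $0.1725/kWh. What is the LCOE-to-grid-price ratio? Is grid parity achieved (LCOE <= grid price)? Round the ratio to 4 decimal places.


Compare LCOE to grid price:
  LCOE = $0.0995/kWh, Grid price = $0.1725/kWh
  Ratio = LCOE / grid_price = 0.0995 / 0.1725 = 0.5768
  Grid parity achieved (ratio <= 1)? yes

0.5768


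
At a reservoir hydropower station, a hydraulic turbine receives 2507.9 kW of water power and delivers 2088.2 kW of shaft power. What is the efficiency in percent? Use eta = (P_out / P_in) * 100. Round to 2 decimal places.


Turbine efficiency = (output power / input power) * 100
eta = (2088.2 / 2507.9) * 100
eta = 83.26%

83.26


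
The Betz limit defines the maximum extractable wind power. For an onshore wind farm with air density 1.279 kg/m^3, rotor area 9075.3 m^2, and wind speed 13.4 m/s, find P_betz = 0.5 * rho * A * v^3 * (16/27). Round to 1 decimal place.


The Betz coefficient Cp_max = 16/27 = 0.5926
v^3 = 13.4^3 = 2406.104
P_betz = 0.5 * rho * A * v^3 * Cp_max
P_betz = 0.5 * 1.279 * 9075.3 * 2406.104 * 0.5926
P_betz = 8275079.1 W

8275079.1


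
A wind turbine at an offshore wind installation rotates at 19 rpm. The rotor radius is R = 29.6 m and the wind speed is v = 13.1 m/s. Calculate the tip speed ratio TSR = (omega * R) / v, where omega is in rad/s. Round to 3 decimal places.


Convert rotational speed to rad/s:
  omega = 19 * 2 * pi / 60 = 1.9897 rad/s
Compute tip speed:
  v_tip = omega * R = 1.9897 * 29.6 = 58.894 m/s
Tip speed ratio:
  TSR = v_tip / v_wind = 58.894 / 13.1 = 4.496

4.496


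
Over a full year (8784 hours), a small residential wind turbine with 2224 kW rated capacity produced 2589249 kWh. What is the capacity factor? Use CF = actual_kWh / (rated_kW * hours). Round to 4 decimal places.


Capacity factor = actual output / maximum possible output
Maximum possible = rated * hours = 2224 * 8784 = 19535616 kWh
CF = 2589249 / 19535616
CF = 0.1325

0.1325


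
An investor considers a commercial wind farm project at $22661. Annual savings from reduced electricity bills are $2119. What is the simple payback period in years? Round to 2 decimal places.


Simple payback period = initial cost / annual savings
Payback = 22661 / 2119
Payback = 10.69 years

10.69


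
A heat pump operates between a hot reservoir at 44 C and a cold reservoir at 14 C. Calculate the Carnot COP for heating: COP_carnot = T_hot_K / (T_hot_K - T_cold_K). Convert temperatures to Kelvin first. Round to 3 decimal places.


Convert to Kelvin:
  T_hot = 44 + 273.15 = 317.15 K
  T_cold = 14 + 273.15 = 287.15 K
Apply Carnot COP formula:
  COP = T_hot_K / (T_hot_K - T_cold_K) = 317.15 / 30.0
  COP = 10.572

10.572


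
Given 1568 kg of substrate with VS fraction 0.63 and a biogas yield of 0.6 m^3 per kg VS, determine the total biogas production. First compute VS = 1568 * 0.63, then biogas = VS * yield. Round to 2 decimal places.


Compute volatile solids:
  VS = mass * VS_fraction = 1568 * 0.63 = 987.84 kg
Calculate biogas volume:
  Biogas = VS * specific_yield = 987.84 * 0.6
  Biogas = 592.70 m^3

592.70


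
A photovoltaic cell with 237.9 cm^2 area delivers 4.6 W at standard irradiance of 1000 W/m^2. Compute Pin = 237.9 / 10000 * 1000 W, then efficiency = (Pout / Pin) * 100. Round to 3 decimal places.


First compute the input power:
  Pin = area_cm2 / 10000 * G = 237.9 / 10000 * 1000 = 23.79 W
Then compute efficiency:
  Efficiency = (Pout / Pin) * 100 = (4.6 / 23.79) * 100
  Efficiency = 19.336%

19.336


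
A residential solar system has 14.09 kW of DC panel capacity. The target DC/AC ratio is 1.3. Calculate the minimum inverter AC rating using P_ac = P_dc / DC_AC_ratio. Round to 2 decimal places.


The inverter AC capacity is determined by the DC/AC ratio.
Given: P_dc = 14.09 kW, DC/AC ratio = 1.3
P_ac = P_dc / ratio = 14.09 / 1.3
P_ac = 10.84 kW

10.84


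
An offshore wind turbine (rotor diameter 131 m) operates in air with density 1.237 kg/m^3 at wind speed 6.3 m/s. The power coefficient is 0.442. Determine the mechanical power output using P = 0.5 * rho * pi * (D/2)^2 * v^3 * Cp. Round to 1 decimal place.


Step 1 -- Compute swept area:
  A = pi * (D/2)^2 = pi * (131/2)^2 = 13478.22 m^2
Step 2 -- Apply wind power equation:
  P = 0.5 * rho * A * v^3 * Cp
  v^3 = 6.3^3 = 250.047
  P = 0.5 * 1.237 * 13478.22 * 250.047 * 0.442
  P = 921331.9 W

921331.9


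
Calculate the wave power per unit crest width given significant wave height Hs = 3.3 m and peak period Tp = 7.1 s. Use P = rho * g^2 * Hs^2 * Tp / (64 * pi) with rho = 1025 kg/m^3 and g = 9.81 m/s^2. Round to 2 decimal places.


Apply wave power formula:
  g^2 = 9.81^2 = 96.2361
  Hs^2 = 3.3^2 = 10.89
  Numerator = rho * g^2 * Hs^2 * Tp = 1025 * 96.2361 * 10.89 * 7.1 = 7626900.99
  Denominator = 64 * pi = 201.0619
  P = 7626900.99 / 201.0619 = 37933.09 W/m

37933.09


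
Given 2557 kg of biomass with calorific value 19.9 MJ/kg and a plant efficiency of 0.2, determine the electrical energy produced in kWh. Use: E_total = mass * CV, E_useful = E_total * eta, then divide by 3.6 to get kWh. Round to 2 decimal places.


Total energy = mass * CV = 2557 * 19.9 = 50884.3 MJ
Useful energy = total * eta = 50884.3 * 0.2 = 10176.86 MJ
Convert to kWh: 10176.86 / 3.6
Useful energy = 2826.91 kWh

2826.91


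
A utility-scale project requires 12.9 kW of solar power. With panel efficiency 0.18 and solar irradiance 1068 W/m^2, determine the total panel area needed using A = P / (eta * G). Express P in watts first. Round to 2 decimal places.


Convert target power to watts: P = 12.9 * 1000 = 12900.0 W
Compute denominator: eta * G = 0.18 * 1068 = 192.24
Required area A = P / (eta * G) = 12900.0 / 192.24
A = 67.10 m^2

67.10


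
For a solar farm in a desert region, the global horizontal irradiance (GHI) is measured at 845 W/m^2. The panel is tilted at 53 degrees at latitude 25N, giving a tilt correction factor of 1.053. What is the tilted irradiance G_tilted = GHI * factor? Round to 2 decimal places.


Identify the given values:
  GHI = 845 W/m^2, tilt correction factor = 1.053
Apply the formula G_tilted = GHI * factor:
  G_tilted = 845 * 1.053
  G_tilted = 889.79 W/m^2

889.79


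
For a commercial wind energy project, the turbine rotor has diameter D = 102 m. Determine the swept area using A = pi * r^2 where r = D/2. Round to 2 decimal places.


Compute the rotor radius:
  r = D / 2 = 102 / 2 = 51.0 m
Calculate swept area:
  A = pi * r^2 = pi * 51.0^2
  A = 8171.28 m^2

8171.28


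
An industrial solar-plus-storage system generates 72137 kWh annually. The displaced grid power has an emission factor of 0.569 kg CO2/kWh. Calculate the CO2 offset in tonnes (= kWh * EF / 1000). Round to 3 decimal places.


CO2 offset in kg = generation * emission_factor
CO2 offset = 72137 * 0.569 = 41045.95 kg
Convert to tonnes:
  CO2 offset = 41045.95 / 1000 = 41.046 tonnes

41.046


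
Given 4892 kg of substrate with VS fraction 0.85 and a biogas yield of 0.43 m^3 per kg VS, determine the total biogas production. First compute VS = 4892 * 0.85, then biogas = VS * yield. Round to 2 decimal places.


Compute volatile solids:
  VS = mass * VS_fraction = 4892 * 0.85 = 4158.2 kg
Calculate biogas volume:
  Biogas = VS * specific_yield = 4158.2 * 0.43
  Biogas = 1788.03 m^3

1788.03


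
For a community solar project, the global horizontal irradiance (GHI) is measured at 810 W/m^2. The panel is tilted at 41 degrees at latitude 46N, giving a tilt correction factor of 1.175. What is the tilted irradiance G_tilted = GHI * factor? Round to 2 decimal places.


Identify the given values:
  GHI = 810 W/m^2, tilt correction factor = 1.175
Apply the formula G_tilted = GHI * factor:
  G_tilted = 810 * 1.175
  G_tilted = 951.75 W/m^2

951.75


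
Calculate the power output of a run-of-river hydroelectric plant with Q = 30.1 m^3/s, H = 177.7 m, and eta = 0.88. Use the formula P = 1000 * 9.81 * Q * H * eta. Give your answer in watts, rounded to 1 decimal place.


Apply the hydropower formula P = rho * g * Q * H * eta
rho * g = 1000 * 9.81 = 9810.0
P = 9810.0 * 30.1 * 177.7 * 0.88
P = 46174861.7 W

46174861.7


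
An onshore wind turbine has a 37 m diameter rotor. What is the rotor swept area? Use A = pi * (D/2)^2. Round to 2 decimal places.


Compute the rotor radius:
  r = D / 2 = 37 / 2 = 18.5 m
Calculate swept area:
  A = pi * r^2 = pi * 18.5^2
  A = 1075.21 m^2

1075.21


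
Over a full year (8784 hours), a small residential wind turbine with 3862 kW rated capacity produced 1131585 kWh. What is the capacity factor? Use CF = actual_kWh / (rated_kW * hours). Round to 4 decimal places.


Capacity factor = actual output / maximum possible output
Maximum possible = rated * hours = 3862 * 8784 = 33923808 kWh
CF = 1131585 / 33923808
CF = 0.0334

0.0334


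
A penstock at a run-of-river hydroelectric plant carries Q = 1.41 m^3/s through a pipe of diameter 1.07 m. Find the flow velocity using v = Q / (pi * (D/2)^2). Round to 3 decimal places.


Compute pipe cross-sectional area:
  A = pi * (D/2)^2 = pi * (1.07/2)^2 = 0.8992 m^2
Calculate velocity:
  v = Q / A = 1.41 / 0.8992
  v = 1.568 m/s

1.568


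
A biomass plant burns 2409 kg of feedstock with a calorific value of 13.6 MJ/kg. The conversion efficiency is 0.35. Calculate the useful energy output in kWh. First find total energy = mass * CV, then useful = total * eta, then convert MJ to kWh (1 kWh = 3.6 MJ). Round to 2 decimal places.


Total energy = mass * CV = 2409 * 13.6 = 32762.4 MJ
Useful energy = total * eta = 32762.4 * 0.35 = 11466.84 MJ
Convert to kWh: 11466.84 / 3.6
Useful energy = 3185.23 kWh

3185.23


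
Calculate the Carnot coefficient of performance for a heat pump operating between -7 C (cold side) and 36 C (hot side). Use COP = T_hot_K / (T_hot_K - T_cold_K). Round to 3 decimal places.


Convert to Kelvin:
  T_hot = 36 + 273.15 = 309.15 K
  T_cold = -7 + 273.15 = 266.15 K
Apply Carnot COP formula:
  COP = T_hot_K / (T_hot_K - T_cold_K) = 309.15 / 43.0
  COP = 7.190

7.190


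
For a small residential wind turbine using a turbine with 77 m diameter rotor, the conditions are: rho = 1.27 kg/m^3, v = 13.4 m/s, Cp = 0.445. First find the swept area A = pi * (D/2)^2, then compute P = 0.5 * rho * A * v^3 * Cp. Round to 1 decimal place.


Step 1 -- Compute swept area:
  A = pi * (D/2)^2 = pi * (77/2)^2 = 4656.63 m^2
Step 2 -- Apply wind power equation:
  P = 0.5 * rho * A * v^3 * Cp
  v^3 = 13.4^3 = 2406.104
  P = 0.5 * 1.27 * 4656.63 * 2406.104 * 0.445
  P = 3166062.3 W

3166062.3


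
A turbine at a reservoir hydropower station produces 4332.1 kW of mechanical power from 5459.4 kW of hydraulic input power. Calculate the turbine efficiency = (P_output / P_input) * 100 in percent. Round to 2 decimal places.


Turbine efficiency = (output power / input power) * 100
eta = (4332.1 / 5459.4) * 100
eta = 79.35%

79.35


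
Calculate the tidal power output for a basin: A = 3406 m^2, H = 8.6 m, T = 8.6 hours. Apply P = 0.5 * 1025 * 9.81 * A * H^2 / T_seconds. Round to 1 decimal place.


Convert period to seconds: T = 8.6 * 3600 = 30960.0 s
H^2 = 8.6^2 = 73.96
P = 0.5 * rho * g * A * H^2 / T
P = 0.5 * 1025 * 9.81 * 3406 * 73.96 / 30960.0
P = 40907.6 W

40907.6


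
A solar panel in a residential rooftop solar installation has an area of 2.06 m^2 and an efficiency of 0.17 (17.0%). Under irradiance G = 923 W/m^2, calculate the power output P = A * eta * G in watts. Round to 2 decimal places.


Use the solar power formula P = A * eta * G.
Given: A = 2.06 m^2, eta = 0.17, G = 923 W/m^2
P = 2.06 * 0.17 * 923
P = 323.23 W

323.23


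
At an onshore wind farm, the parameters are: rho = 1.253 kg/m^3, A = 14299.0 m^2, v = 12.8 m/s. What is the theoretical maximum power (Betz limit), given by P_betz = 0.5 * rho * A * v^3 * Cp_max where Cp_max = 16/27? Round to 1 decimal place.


The Betz coefficient Cp_max = 16/27 = 0.5926
v^3 = 12.8^3 = 2097.152
P_betz = 0.5 * rho * A * v^3 * Cp_max
P_betz = 0.5 * 1.253 * 14299.0 * 2097.152 * 0.5926
P_betz = 11133016.9 W

11133016.9


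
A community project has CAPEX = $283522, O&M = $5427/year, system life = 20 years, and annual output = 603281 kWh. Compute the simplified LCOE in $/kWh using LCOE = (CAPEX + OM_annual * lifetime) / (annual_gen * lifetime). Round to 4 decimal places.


Total cost = CAPEX + OM * lifetime = 283522 + 5427 * 20 = 283522 + 108540 = 392062
Total generation = annual * lifetime = 603281 * 20 = 12065620 kWh
LCOE = 392062 / 12065620
LCOE = 0.0325 $/kWh

0.0325


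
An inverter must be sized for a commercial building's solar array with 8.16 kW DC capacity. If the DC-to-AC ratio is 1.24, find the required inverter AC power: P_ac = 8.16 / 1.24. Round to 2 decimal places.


The inverter AC capacity is determined by the DC/AC ratio.
Given: P_dc = 8.16 kW, DC/AC ratio = 1.24
P_ac = P_dc / ratio = 8.16 / 1.24
P_ac = 6.58 kW

6.58


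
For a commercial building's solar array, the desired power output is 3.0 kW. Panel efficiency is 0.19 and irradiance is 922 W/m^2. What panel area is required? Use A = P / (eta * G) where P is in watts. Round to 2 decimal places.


Convert target power to watts: P = 3.0 * 1000 = 3000.0 W
Compute denominator: eta * G = 0.19 * 922 = 175.18
Required area A = P / (eta * G) = 3000.0 / 175.18
A = 17.13 m^2

17.13


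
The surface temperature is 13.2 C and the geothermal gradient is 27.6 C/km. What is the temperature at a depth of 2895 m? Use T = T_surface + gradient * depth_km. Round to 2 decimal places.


Convert depth to km: 2895 / 1000 = 2.895 km
Temperature increase = gradient * depth_km = 27.6 * 2.895 = 79.9 C
Temperature at depth = T_surface + delta_T = 13.2 + 79.9
T = 93.10 C

93.10


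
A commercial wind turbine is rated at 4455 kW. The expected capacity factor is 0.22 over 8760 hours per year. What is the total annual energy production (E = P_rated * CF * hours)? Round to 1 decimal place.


Annual energy = rated_kW * capacity_factor * hours_per_year
Given: P_rated = 4455 kW, CF = 0.22, hours = 8760
E = 4455 * 0.22 * 8760
E = 8585676.0 kWh

8585676.0


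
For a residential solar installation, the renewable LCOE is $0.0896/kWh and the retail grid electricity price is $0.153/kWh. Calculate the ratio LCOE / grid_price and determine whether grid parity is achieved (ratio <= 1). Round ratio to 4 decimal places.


Compare LCOE to grid price:
  LCOE = $0.0896/kWh, Grid price = $0.153/kWh
  Ratio = LCOE / grid_price = 0.0896 / 0.153 = 0.5856
  Grid parity achieved (ratio <= 1)? yes

0.5856


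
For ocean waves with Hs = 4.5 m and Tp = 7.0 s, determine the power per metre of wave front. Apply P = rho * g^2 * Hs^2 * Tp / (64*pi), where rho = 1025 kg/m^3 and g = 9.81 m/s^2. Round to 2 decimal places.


Apply wave power formula:
  g^2 = 9.81^2 = 96.2361
  Hs^2 = 4.5^2 = 20.25
  Numerator = rho * g^2 * Hs^2 * Tp = 1025 * 96.2361 * 20.25 * 7.0 = 13982503.85
  Denominator = 64 * pi = 201.0619
  P = 13982503.85 / 201.0619 = 69543.27 W/m

69543.27


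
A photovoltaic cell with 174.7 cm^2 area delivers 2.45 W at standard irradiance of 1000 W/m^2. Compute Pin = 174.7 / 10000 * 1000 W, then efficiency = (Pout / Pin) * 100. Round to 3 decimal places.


First compute the input power:
  Pin = area_cm2 / 10000 * G = 174.7 / 10000 * 1000 = 17.47 W
Then compute efficiency:
  Efficiency = (Pout / Pin) * 100 = (2.45 / 17.47) * 100
  Efficiency = 14.024%

14.024


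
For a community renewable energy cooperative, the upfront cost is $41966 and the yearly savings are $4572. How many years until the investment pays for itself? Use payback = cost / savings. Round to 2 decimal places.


Simple payback period = initial cost / annual savings
Payback = 41966 / 4572
Payback = 9.18 years

9.18


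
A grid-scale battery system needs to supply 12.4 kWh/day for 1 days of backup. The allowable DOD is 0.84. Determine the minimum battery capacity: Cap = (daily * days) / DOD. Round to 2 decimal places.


Total energy needed = daily * days = 12.4 * 1 = 12.4 kWh
Account for depth of discharge:
  Cap = total_energy / DOD = 12.4 / 0.84
  Cap = 14.76 kWh

14.76


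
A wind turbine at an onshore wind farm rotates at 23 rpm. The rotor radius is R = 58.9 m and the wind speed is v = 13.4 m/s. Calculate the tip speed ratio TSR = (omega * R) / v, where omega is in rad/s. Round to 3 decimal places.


Convert rotational speed to rad/s:
  omega = 23 * 2 * pi / 60 = 2.4086 rad/s
Compute tip speed:
  v_tip = omega * R = 2.4086 * 58.9 = 141.864 m/s
Tip speed ratio:
  TSR = v_tip / v_wind = 141.864 / 13.4 = 10.587

10.587


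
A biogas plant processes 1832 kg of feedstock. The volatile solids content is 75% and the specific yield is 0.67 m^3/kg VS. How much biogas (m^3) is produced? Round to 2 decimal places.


Compute volatile solids:
  VS = mass * VS_fraction = 1832 * 0.75 = 1374.0 kg
Calculate biogas volume:
  Biogas = VS * specific_yield = 1374.0 * 0.67
  Biogas = 920.58 m^3

920.58


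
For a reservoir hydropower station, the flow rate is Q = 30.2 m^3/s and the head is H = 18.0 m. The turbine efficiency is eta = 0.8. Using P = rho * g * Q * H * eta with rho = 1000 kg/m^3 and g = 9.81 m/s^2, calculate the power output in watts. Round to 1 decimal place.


Apply the hydropower formula P = rho * g * Q * H * eta
rho * g = 1000 * 9.81 = 9810.0
P = 9810.0 * 30.2 * 18.0 * 0.8
P = 4266172.8 W

4266172.8


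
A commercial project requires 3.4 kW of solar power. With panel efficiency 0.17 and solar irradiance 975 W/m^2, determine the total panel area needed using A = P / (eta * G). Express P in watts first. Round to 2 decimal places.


Convert target power to watts: P = 3.4 * 1000 = 3400.0 W
Compute denominator: eta * G = 0.17 * 975 = 165.75
Required area A = P / (eta * G) = 3400.0 / 165.75
A = 20.51 m^2

20.51


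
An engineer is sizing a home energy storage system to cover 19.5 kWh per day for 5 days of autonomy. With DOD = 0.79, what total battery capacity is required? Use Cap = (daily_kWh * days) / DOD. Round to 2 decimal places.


Total energy needed = daily * days = 19.5 * 5 = 97.5 kWh
Account for depth of discharge:
  Cap = total_energy / DOD = 97.5 / 0.79
  Cap = 123.42 kWh

123.42


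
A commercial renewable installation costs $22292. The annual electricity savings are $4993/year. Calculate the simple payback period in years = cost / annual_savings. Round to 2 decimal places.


Simple payback period = initial cost / annual savings
Payback = 22292 / 4993
Payback = 4.46 years

4.46


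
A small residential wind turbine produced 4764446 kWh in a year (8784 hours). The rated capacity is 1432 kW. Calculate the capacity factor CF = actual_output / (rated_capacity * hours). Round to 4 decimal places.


Capacity factor = actual output / maximum possible output
Maximum possible = rated * hours = 1432 * 8784 = 12578688 kWh
CF = 4764446 / 12578688
CF = 0.3788

0.3788


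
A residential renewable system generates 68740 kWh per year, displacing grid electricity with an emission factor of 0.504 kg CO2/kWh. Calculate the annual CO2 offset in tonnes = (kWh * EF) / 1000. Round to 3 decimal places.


CO2 offset in kg = generation * emission_factor
CO2 offset = 68740 * 0.504 = 34644.96 kg
Convert to tonnes:
  CO2 offset = 34644.96 / 1000 = 34.645 tonnes

34.645


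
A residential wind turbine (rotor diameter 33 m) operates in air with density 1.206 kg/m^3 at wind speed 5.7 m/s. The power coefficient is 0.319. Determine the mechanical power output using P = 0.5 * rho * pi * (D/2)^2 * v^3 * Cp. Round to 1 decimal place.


Step 1 -- Compute swept area:
  A = pi * (D/2)^2 = pi * (33/2)^2 = 855.3 m^2
Step 2 -- Apply wind power equation:
  P = 0.5 * rho * A * v^3 * Cp
  v^3 = 5.7^3 = 185.193
  P = 0.5 * 1.206 * 855.3 * 185.193 * 0.319
  P = 30468.4 W

30468.4


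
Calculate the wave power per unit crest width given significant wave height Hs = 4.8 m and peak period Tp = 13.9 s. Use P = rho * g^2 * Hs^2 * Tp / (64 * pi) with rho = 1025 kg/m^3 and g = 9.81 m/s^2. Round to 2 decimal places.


Apply wave power formula:
  g^2 = 9.81^2 = 96.2361
  Hs^2 = 4.8^2 = 23.04
  Numerator = rho * g^2 * Hs^2 * Tp = 1025 * 96.2361 * 23.04 * 13.9 = 31590693.15
  Denominator = 64 * pi = 201.0619
  P = 31590693.15 / 201.0619 = 157119.22 W/m

157119.22


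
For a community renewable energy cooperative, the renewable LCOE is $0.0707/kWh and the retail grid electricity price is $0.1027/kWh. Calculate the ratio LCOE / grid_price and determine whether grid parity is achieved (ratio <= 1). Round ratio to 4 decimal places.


Compare LCOE to grid price:
  LCOE = $0.0707/kWh, Grid price = $0.1027/kWh
  Ratio = LCOE / grid_price = 0.0707 / 0.1027 = 0.6884
  Grid parity achieved (ratio <= 1)? yes

0.6884


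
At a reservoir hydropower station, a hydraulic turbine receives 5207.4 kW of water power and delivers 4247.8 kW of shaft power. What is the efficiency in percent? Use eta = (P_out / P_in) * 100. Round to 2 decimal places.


Turbine efficiency = (output power / input power) * 100
eta = (4247.8 / 5207.4) * 100
eta = 81.57%

81.57


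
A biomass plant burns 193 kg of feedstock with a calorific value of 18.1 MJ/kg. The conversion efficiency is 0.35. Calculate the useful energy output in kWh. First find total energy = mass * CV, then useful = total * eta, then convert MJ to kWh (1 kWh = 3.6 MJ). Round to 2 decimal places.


Total energy = mass * CV = 193 * 18.1 = 3493.3 MJ
Useful energy = total * eta = 3493.3 * 0.35 = 1222.66 MJ
Convert to kWh: 1222.66 / 3.6
Useful energy = 339.63 kWh

339.63


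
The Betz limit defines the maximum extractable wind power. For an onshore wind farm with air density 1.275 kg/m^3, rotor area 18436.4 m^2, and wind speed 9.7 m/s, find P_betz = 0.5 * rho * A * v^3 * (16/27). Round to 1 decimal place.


The Betz coefficient Cp_max = 16/27 = 0.5926
v^3 = 9.7^3 = 912.673
P_betz = 0.5 * rho * A * v^3 * Cp_max
P_betz = 0.5 * 1.275 * 18436.4 * 912.673 * 0.5926
P_betz = 6356641.7 W

6356641.7


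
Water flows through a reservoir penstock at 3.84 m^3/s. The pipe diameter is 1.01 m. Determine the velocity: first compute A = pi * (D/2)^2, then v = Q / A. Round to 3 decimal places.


Compute pipe cross-sectional area:
  A = pi * (D/2)^2 = pi * (1.01/2)^2 = 0.8012 m^2
Calculate velocity:
  v = Q / A = 3.84 / 0.8012
  v = 4.793 m/s

4.793


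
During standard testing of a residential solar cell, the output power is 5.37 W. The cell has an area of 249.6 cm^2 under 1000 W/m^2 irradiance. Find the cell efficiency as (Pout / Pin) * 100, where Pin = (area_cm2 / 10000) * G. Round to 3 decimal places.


First compute the input power:
  Pin = area_cm2 / 10000 * G = 249.6 / 10000 * 1000 = 24.96 W
Then compute efficiency:
  Efficiency = (Pout / Pin) * 100 = (5.37 / 24.96) * 100
  Efficiency = 21.514%

21.514


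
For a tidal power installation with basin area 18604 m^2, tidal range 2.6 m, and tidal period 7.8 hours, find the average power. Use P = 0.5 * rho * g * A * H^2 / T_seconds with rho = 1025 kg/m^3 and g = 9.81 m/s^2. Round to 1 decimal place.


Convert period to seconds: T = 7.8 * 3600 = 28080.0 s
H^2 = 2.6^2 = 6.76
P = 0.5 * rho * g * A * H^2 / T
P = 0.5 * 1025 * 9.81 * 18604 * 6.76 / 28080.0
P = 22517.4 W

22517.4


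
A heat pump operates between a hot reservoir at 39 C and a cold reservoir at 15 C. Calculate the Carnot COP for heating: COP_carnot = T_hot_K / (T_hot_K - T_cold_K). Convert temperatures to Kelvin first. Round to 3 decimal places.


Convert to Kelvin:
  T_hot = 39 + 273.15 = 312.15 K
  T_cold = 15 + 273.15 = 288.15 K
Apply Carnot COP formula:
  COP = T_hot_K / (T_hot_K - T_cold_K) = 312.15 / 24.0
  COP = 13.006

13.006


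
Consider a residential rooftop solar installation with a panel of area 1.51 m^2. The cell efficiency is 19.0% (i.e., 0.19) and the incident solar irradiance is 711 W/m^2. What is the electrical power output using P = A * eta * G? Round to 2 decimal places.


Use the solar power formula P = A * eta * G.
Given: A = 1.51 m^2, eta = 0.19, G = 711 W/m^2
P = 1.51 * 0.19 * 711
P = 203.99 W

203.99


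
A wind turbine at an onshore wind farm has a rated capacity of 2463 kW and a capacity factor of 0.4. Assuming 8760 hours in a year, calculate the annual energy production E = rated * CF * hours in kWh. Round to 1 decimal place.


Annual energy = rated_kW * capacity_factor * hours_per_year
Given: P_rated = 2463 kW, CF = 0.4, hours = 8760
E = 2463 * 0.4 * 8760
E = 8630352.0 kWh

8630352.0


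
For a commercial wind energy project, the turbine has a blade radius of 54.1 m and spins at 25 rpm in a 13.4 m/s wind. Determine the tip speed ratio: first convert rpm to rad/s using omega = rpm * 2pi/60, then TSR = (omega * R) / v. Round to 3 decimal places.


Convert rotational speed to rad/s:
  omega = 25 * 2 * pi / 60 = 2.618 rad/s
Compute tip speed:
  v_tip = omega * R = 2.618 * 54.1 = 141.633 m/s
Tip speed ratio:
  TSR = v_tip / v_wind = 141.633 / 13.4 = 10.570

10.570


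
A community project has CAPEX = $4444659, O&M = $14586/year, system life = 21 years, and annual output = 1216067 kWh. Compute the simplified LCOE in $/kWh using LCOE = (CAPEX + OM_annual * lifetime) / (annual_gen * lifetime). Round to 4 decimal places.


Total cost = CAPEX + OM * lifetime = 4444659 + 14586 * 21 = 4444659 + 306306 = 4750965
Total generation = annual * lifetime = 1216067 * 21 = 25537407 kWh
LCOE = 4750965 / 25537407
LCOE = 0.1860 $/kWh

0.1860


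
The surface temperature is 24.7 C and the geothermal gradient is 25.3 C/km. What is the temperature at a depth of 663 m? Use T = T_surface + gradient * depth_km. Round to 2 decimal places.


Convert depth to km: 663 / 1000 = 0.663 km
Temperature increase = gradient * depth_km = 25.3 * 0.663 = 16.77 C
Temperature at depth = T_surface + delta_T = 24.7 + 16.77
T = 41.47 C

41.47


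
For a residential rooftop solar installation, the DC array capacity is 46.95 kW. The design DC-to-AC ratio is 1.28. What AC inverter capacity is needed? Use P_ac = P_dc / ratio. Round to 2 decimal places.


The inverter AC capacity is determined by the DC/AC ratio.
Given: P_dc = 46.95 kW, DC/AC ratio = 1.28
P_ac = P_dc / ratio = 46.95 / 1.28
P_ac = 36.68 kW

36.68


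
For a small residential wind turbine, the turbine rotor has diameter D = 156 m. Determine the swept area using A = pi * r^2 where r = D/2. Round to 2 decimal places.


Compute the rotor radius:
  r = D / 2 = 156 / 2 = 78.0 m
Calculate swept area:
  A = pi * r^2 = pi * 78.0^2
  A = 19113.45 m^2

19113.45


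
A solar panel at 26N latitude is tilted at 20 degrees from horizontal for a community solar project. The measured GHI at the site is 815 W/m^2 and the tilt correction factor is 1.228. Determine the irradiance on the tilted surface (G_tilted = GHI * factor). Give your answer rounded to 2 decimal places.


Identify the given values:
  GHI = 815 W/m^2, tilt correction factor = 1.228
Apply the formula G_tilted = GHI * factor:
  G_tilted = 815 * 1.228
  G_tilted = 1000.82 W/m^2

1000.82


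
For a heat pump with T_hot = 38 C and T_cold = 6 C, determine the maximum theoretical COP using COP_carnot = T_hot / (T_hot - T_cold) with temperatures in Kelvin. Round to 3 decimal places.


Convert to Kelvin:
  T_hot = 38 + 273.15 = 311.15 K
  T_cold = 6 + 273.15 = 279.15 K
Apply Carnot COP formula:
  COP = T_hot_K / (T_hot_K - T_cold_K) = 311.15 / 32.0
  COP = 9.723

9.723


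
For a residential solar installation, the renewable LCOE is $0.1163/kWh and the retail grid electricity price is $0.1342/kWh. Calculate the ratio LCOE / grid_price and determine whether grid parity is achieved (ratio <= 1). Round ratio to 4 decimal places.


Compare LCOE to grid price:
  LCOE = $0.1163/kWh, Grid price = $0.1342/kWh
  Ratio = LCOE / grid_price = 0.1163 / 0.1342 = 0.8666
  Grid parity achieved (ratio <= 1)? yes

0.8666


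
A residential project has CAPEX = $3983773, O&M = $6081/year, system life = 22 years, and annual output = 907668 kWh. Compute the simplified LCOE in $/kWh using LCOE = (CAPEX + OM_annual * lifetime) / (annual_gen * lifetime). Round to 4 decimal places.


Total cost = CAPEX + OM * lifetime = 3983773 + 6081 * 22 = 3983773 + 133782 = 4117555
Total generation = annual * lifetime = 907668 * 22 = 19968696 kWh
LCOE = 4117555 / 19968696
LCOE = 0.2062 $/kWh

0.2062


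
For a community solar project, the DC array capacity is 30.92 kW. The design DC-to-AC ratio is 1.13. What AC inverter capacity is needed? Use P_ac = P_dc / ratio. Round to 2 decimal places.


The inverter AC capacity is determined by the DC/AC ratio.
Given: P_dc = 30.92 kW, DC/AC ratio = 1.13
P_ac = P_dc / ratio = 30.92 / 1.13
P_ac = 27.36 kW

27.36


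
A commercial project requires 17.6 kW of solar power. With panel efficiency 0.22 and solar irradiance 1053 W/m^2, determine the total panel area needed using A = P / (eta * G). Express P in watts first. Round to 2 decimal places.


Convert target power to watts: P = 17.6 * 1000 = 17600.0 W
Compute denominator: eta * G = 0.22 * 1053 = 231.66
Required area A = P / (eta * G) = 17600.0 / 231.66
A = 75.97 m^2

75.97


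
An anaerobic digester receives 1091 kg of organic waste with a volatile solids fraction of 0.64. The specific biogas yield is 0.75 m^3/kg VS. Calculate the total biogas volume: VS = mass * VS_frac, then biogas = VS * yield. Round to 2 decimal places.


Compute volatile solids:
  VS = mass * VS_fraction = 1091 * 0.64 = 698.24 kg
Calculate biogas volume:
  Biogas = VS * specific_yield = 698.24 * 0.75
  Biogas = 523.68 m^3

523.68


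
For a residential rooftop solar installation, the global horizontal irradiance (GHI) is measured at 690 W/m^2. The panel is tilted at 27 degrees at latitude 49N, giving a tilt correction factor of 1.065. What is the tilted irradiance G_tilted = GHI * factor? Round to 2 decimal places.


Identify the given values:
  GHI = 690 W/m^2, tilt correction factor = 1.065
Apply the formula G_tilted = GHI * factor:
  G_tilted = 690 * 1.065
  G_tilted = 734.85 W/m^2

734.85


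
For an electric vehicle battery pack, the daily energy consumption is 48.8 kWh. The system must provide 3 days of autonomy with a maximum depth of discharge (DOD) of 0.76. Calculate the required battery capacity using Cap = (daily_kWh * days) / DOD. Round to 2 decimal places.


Total energy needed = daily * days = 48.8 * 3 = 146.4 kWh
Account for depth of discharge:
  Cap = total_energy / DOD = 146.4 / 0.76
  Cap = 192.63 kWh

192.63


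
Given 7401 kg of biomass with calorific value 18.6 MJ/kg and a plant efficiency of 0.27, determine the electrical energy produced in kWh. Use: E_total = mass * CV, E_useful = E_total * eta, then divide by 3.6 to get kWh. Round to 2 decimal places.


Total energy = mass * CV = 7401 * 18.6 = 137658.6 MJ
Useful energy = total * eta = 137658.6 * 0.27 = 37167.82 MJ
Convert to kWh: 37167.82 / 3.6
Useful energy = 10324.40 kWh

10324.40


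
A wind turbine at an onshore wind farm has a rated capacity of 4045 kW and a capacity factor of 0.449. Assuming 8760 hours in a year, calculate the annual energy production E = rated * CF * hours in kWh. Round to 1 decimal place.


Annual energy = rated_kW * capacity_factor * hours_per_year
Given: P_rated = 4045 kW, CF = 0.449, hours = 8760
E = 4045 * 0.449 * 8760
E = 15909955.8 kWh

15909955.8


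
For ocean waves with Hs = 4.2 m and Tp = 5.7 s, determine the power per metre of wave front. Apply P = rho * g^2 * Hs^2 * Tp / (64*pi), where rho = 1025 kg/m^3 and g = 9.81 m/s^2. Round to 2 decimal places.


Apply wave power formula:
  g^2 = 9.81^2 = 96.2361
  Hs^2 = 4.2^2 = 17.64
  Numerator = rho * g^2 * Hs^2 * Tp = 1025 * 96.2361 * 17.64 * 5.7 = 9918256.07
  Denominator = 64 * pi = 201.0619
  P = 9918256.07 / 201.0619 = 49329.36 W/m

49329.36


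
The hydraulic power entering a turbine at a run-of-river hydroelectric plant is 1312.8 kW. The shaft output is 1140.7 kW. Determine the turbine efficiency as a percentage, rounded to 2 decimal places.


Turbine efficiency = (output power / input power) * 100
eta = (1140.7 / 1312.8) * 100
eta = 86.89%

86.89


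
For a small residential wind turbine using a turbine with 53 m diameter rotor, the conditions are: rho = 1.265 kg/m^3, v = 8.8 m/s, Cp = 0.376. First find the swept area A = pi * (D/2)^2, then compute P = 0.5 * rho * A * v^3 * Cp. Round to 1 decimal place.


Step 1 -- Compute swept area:
  A = pi * (D/2)^2 = pi * (53/2)^2 = 2206.18 m^2
Step 2 -- Apply wind power equation:
  P = 0.5 * rho * A * v^3 * Cp
  v^3 = 8.8^3 = 681.472
  P = 0.5 * 1.265 * 2206.18 * 681.472 * 0.376
  P = 357551.0 W

357551.0


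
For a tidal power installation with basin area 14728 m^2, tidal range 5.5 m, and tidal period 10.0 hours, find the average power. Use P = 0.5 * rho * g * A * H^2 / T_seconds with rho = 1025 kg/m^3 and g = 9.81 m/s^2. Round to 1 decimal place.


Convert period to seconds: T = 10.0 * 3600 = 36000.0 s
H^2 = 5.5^2 = 30.25
P = 0.5 * rho * g * A * H^2 / T
P = 0.5 * 1025 * 9.81 * 14728 * 30.25 / 36000.0
P = 62219.9 W

62219.9


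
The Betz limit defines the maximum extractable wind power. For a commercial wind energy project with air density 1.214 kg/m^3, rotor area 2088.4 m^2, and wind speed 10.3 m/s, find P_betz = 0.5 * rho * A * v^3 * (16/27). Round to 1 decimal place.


The Betz coefficient Cp_max = 16/27 = 0.5926
v^3 = 10.3^3 = 1092.727
P_betz = 0.5 * rho * A * v^3 * Cp_max
P_betz = 0.5 * 1.214 * 2088.4 * 1092.727 * 0.5926
P_betz = 820862.2 W

820862.2


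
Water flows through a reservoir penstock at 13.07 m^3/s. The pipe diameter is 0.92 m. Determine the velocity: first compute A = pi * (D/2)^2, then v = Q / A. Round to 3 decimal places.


Compute pipe cross-sectional area:
  A = pi * (D/2)^2 = pi * (0.92/2)^2 = 0.6648 m^2
Calculate velocity:
  v = Q / A = 13.07 / 0.6648
  v = 19.661 m/s

19.661


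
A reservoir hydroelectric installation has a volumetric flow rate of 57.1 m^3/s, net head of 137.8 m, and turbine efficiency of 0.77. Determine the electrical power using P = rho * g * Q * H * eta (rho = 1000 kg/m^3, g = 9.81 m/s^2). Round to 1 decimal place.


Apply the hydropower formula P = rho * g * Q * H * eta
rho * g = 1000 * 9.81 = 9810.0
P = 9810.0 * 57.1 * 137.8 * 0.77
P = 59435382.0 W

59435382.0


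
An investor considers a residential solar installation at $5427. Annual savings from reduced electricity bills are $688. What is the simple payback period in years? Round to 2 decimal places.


Simple payback period = initial cost / annual savings
Payback = 5427 / 688
Payback = 7.89 years

7.89


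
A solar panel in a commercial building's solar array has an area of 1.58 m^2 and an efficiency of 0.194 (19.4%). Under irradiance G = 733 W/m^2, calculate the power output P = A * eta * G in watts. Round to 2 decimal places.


Use the solar power formula P = A * eta * G.
Given: A = 1.58 m^2, eta = 0.194, G = 733 W/m^2
P = 1.58 * 0.194 * 733
P = 224.68 W

224.68


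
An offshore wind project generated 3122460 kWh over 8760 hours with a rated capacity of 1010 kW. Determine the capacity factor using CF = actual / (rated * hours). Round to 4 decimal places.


Capacity factor = actual output / maximum possible output
Maximum possible = rated * hours = 1010 * 8760 = 8847600 kWh
CF = 3122460 / 8847600
CF = 0.3529

0.3529


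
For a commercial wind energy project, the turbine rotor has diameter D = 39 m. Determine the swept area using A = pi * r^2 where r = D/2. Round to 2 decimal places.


Compute the rotor radius:
  r = D / 2 = 39 / 2 = 19.5 m
Calculate swept area:
  A = pi * r^2 = pi * 19.5^2
  A = 1194.59 m^2

1194.59


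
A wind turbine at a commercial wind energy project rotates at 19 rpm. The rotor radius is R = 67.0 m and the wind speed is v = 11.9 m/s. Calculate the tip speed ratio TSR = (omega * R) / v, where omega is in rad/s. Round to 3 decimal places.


Convert rotational speed to rad/s:
  omega = 19 * 2 * pi / 60 = 1.9897 rad/s
Compute tip speed:
  v_tip = omega * R = 1.9897 * 67.0 = 133.308 m/s
Tip speed ratio:
  TSR = v_tip / v_wind = 133.308 / 11.9 = 11.202

11.202
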